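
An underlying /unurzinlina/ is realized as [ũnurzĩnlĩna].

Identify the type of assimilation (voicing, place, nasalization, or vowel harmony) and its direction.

/u/→[ũ] /i/→[ĩ] /i/→[ĩ].
Each target copies a feature from the following segment, so the direction is regressive.

nasalization, regressive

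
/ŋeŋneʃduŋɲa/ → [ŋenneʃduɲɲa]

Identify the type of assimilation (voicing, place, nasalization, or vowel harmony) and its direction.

place assimilation, regressive

/ŋ/→[n] /ŋ/→[ɲ].
Each target copies a feature from the following segment, so the direction is regressive.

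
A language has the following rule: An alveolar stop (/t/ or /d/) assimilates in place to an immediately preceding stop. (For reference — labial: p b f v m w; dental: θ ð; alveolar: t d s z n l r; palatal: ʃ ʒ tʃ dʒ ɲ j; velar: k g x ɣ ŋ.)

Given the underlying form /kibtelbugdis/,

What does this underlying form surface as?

/t/ after /b/ (labial) → [p]
/d/ after /g/ (velar) → [g]

[kibpelbuggis]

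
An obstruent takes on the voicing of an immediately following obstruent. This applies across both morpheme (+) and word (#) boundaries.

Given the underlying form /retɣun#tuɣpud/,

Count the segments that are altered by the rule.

/t/ before /ɣ/ (voiced) → [d]
/ɣ/ before /p/ (voiceless) → [x]
2 segments change.

2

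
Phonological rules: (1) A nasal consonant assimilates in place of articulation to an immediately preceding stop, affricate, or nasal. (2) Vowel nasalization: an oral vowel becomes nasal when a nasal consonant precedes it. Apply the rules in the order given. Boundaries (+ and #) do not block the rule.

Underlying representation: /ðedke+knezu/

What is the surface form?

[ðedke+kŋẽzu]

Rule 1: /n/ after /k/ (velar) → [ŋ]
After rule 1: ðedke+kŋezu
Rule 2: /e/ after nasal /ŋ/ → [ẽ]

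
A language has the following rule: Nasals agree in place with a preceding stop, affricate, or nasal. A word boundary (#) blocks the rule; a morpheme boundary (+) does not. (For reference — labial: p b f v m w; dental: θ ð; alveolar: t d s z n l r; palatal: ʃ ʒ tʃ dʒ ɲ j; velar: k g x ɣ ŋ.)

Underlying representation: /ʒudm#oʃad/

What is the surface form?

[ʒudn#oʃad]

/m/ after /d/ (alveolar) → [n]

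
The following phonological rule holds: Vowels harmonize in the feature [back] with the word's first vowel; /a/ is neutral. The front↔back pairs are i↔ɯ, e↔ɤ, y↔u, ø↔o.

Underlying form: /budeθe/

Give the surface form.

/e/ harmonizes with /u/ ([+back]) → [ɤ]
/e/ harmonizes with /u/ ([+back]) → [ɤ]

[budɤθɤ]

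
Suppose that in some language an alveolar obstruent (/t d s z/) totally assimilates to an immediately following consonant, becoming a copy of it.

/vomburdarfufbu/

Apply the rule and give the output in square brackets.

no segment meets the rule's conditions; no change.

[vomburdarfufbu]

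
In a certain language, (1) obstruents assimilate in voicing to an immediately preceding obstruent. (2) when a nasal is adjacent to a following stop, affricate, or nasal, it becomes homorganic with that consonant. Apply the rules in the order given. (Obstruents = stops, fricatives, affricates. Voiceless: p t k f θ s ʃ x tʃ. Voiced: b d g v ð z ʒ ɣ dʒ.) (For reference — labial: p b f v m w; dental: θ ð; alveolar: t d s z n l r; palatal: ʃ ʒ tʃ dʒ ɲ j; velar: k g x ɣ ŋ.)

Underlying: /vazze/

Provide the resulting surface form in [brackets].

[vazze]

Rule 1: no segment meets the rule's conditions; no change.
After rule 1: vazze
Rule 2: no segment meets the rule's conditions; no change.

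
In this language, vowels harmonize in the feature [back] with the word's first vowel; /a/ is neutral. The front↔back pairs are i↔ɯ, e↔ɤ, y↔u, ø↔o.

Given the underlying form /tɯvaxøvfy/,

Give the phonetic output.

/ø/ harmonizes with /ɯ/ ([+back]) → [o]
/y/ harmonizes with /ɯ/ ([+back]) → [u]

[tɯvaxovfu]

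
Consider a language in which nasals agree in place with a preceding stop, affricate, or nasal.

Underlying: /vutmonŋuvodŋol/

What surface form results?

[vutnonnuvodnol]

/m/ after /t/ (alveolar) → [n]
/ŋ/ after /n/ (alveolar) → [n]
/ŋ/ after /d/ (alveolar) → [n]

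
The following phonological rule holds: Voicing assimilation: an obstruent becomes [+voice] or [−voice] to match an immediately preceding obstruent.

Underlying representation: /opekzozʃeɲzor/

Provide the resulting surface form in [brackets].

[opeksozʒeɲzor]

/z/ after /k/ (voiceless) → [s]
/ʃ/ after /z/ (voiced) → [ʒ]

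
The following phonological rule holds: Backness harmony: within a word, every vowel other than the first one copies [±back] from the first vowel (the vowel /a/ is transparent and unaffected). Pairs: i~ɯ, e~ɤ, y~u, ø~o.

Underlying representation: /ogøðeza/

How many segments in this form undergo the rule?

/ø/ harmonizes with /o/ ([+back]) → [o]
/e/ harmonizes with /o/ ([+back]) → [ɤ]
2 segments change.

2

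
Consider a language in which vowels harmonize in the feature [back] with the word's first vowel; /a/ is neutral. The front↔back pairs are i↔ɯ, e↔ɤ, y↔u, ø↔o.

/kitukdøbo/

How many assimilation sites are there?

/u/ harmonizes with /i/ ([-back]) → [y]
/o/ harmonizes with /i/ ([-back]) → [ø]
2 segments change.

2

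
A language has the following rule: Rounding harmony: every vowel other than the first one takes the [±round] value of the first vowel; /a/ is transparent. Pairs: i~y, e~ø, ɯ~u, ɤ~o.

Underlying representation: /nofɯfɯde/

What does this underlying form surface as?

[nofufudø]

/ɯ/ harmonizes with /o/ ([+round]) → [u]
/ɯ/ harmonizes with /o/ ([+round]) → [u]
/e/ harmonizes with /o/ ([+round]) → [ø]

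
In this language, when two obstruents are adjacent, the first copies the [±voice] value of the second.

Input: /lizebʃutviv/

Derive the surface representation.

[lizepʃudviv]

/b/ before /ʃ/ (voiceless) → [p]
/t/ before /v/ (voiced) → [d]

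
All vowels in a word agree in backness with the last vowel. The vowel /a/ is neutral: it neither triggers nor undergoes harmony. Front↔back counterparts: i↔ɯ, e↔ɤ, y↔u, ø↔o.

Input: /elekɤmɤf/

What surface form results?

/e/ harmonizes with /ɤ/ ([+back]) → [ɤ]
/e/ harmonizes with /ɤ/ ([+back]) → [ɤ]

[ɤlɤkɤmɤf]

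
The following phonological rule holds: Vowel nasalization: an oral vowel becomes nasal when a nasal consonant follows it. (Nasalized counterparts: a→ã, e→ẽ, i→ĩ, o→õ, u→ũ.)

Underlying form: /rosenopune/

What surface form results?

[rosẽnopũne]

/e/ before nasal /n/ → [ẽ]
/u/ before nasal /n/ → [ũ]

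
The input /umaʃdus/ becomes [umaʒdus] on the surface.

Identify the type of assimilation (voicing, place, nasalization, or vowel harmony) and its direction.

/ʃ/→[ʒ].
Each target copies a feature from the following segment, so the direction is regressive.

voicing assimilation, regressive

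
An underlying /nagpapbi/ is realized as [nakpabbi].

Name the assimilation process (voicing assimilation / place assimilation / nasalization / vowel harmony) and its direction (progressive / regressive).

/g/→[k] /p/→[b].
Each target copies a feature from the following segment, so the direction is regressive.

voicing assimilation, regressive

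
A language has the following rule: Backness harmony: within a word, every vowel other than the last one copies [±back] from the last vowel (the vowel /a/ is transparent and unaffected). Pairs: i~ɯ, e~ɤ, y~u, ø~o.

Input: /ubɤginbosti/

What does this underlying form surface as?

/u/ harmonizes with /i/ ([-back]) → [y]
/ɤ/ harmonizes with /i/ ([-back]) → [e]
/o/ harmonizes with /i/ ([-back]) → [ø]

[ybeginbøsti]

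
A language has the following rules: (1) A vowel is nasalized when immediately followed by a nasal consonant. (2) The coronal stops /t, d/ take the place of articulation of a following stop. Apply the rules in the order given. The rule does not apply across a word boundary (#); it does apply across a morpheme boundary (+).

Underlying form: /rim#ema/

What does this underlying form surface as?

[rĩm#ẽma]

Rule 1: /i/ before nasal /m/ → [ĩ]
Rule 1: /e/ before nasal /m/ → [ẽ]
After rule 1: rĩm#ẽma
Rule 2: no segment meets the rule's conditions; no change.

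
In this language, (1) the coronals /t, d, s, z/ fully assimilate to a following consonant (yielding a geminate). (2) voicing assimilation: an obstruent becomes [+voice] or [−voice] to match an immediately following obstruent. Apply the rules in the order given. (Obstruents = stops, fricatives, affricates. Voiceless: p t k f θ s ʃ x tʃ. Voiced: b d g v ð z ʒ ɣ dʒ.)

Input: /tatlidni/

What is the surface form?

Rule 1: /t/ before /l/ → [l] (total assimilation)
Rule 1: /d/ before /n/ → [n] (total assimilation)
After rule 1: tallinni
Rule 2: no segment meets the rule's conditions; no change.

[tallinni]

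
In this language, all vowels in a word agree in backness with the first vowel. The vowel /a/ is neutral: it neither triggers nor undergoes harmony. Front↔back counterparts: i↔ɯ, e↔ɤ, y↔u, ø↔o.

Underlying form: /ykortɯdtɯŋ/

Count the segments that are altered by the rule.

3

/o/ harmonizes with /y/ ([-back]) → [ø]
/ɯ/ harmonizes with /y/ ([-back]) → [i]
/ɯ/ harmonizes with /y/ ([-back]) → [i]
3 segments change.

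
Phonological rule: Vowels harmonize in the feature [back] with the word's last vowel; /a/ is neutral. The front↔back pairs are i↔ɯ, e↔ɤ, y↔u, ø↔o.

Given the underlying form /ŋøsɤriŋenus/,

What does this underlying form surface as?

[ŋosɤrɯŋɤnus]

/ø/ harmonizes with /u/ ([+back]) → [o]
/i/ harmonizes with /u/ ([+back]) → [ɯ]
/e/ harmonizes with /u/ ([+back]) → [ɤ]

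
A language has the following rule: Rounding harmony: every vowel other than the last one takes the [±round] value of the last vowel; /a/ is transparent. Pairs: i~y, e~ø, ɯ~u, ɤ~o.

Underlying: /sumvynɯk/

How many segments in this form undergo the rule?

2

/u/ harmonizes with /ɯ/ ([-round]) → [ɯ]
/y/ harmonizes with /ɯ/ ([-round]) → [i]
2 segments change.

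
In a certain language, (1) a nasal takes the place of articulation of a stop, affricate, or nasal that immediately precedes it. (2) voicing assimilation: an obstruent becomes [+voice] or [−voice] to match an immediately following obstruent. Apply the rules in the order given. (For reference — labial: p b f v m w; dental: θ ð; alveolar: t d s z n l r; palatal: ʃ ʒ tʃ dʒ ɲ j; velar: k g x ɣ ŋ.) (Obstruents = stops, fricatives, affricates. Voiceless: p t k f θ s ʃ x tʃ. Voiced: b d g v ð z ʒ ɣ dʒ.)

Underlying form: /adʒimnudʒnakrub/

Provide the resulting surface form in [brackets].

Rule 1: /n/ after /m/ (labial) → [m]
Rule 1: /n/ after /dʒ/ (palatal) → [ɲ]
After rule 1: adʒimmudʒɲakrub
Rule 2: no segment meets the rule's conditions; no change.

[adʒimmudʒɲakrub]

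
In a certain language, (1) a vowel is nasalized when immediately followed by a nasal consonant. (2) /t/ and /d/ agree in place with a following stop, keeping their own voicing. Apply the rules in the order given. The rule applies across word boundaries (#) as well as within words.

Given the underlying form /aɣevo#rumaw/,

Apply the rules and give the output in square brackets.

Rule 1: /u/ before nasal /m/ → [ũ]
After rule 1: aɣevo#rũmaw
Rule 2: no segment meets the rule's conditions; no change.

[aɣevo#rũmaw]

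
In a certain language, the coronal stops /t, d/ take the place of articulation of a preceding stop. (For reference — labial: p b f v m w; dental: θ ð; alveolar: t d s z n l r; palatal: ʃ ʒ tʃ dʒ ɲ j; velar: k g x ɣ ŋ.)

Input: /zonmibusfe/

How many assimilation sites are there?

0

No segment meets the rule's conditions.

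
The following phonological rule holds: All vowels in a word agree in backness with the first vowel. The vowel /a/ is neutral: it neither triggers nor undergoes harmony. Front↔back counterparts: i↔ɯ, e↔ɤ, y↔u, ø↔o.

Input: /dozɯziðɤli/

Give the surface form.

[dozɯzɯðɤlɯ]

/i/ harmonizes with /o/ ([+back]) → [ɯ]
/i/ harmonizes with /o/ ([+back]) → [ɯ]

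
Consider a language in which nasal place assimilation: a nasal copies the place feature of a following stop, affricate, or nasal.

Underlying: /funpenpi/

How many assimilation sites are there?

/n/ before /p/ (labial) → [m]
/n/ before /p/ (labial) → [m]
2 segments change.

2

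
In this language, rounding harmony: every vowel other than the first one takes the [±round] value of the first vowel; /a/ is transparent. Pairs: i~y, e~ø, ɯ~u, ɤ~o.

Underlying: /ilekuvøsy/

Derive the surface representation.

[ilekɯvesi]

/u/ harmonizes with /i/ ([-round]) → [ɯ]
/ø/ harmonizes with /i/ ([-round]) → [e]
/y/ harmonizes with /i/ ([-round]) → [i]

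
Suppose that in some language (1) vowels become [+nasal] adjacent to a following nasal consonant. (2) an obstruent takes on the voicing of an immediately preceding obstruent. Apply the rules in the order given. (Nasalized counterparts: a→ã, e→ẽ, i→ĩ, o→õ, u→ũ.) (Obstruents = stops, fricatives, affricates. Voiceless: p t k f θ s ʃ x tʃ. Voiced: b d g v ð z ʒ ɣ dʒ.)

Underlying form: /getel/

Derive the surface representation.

Rule 1: no segment meets the rule's conditions; no change.
After rule 1: getel
Rule 2: no segment meets the rule's conditions; no change.

[getel]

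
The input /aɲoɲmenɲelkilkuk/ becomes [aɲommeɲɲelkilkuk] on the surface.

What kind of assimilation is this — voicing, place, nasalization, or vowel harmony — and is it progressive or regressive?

place assimilation, regressive

/ɲ/→[m] /n/→[ɲ].
Each target copies a feature from the following segment, so the direction is regressive.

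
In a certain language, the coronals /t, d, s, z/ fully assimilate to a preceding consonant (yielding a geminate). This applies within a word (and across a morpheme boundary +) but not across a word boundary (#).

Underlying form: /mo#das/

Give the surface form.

no segment meets the rule's conditions; no change.

[mo#das]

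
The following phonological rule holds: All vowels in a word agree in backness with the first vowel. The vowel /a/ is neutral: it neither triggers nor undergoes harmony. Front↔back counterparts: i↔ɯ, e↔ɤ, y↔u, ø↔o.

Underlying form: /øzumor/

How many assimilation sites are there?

2

/u/ harmonizes with /ø/ ([-back]) → [y]
/o/ harmonizes with /ø/ ([-back]) → [ø]
2 segments change.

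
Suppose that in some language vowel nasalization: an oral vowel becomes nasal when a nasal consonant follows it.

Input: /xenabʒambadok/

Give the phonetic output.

/e/ before nasal /n/ → [ẽ]
/a/ before nasal /m/ → [ã]

[xẽnabʒãmbadok]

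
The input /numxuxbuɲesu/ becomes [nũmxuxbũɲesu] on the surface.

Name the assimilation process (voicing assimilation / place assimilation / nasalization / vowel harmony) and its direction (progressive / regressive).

/u/→[ũ] /u/→[ũ].
Each target copies a feature from the following segment, so the direction is regressive.

nasalization, regressive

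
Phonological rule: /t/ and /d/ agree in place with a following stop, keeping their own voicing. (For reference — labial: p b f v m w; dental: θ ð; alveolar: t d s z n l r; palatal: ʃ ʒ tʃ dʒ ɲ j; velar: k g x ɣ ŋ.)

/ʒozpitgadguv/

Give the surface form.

[ʒozpikgagguv]

/t/ before /g/ (velar) → [k]
/d/ before /g/ (velar) → [g]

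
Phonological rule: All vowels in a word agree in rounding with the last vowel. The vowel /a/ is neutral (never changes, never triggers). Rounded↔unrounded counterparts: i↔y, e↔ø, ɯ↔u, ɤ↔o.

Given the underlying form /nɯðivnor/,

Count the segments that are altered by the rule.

2

/ɯ/ harmonizes with /o/ ([+round]) → [u]
/i/ harmonizes with /o/ ([+round]) → [y]
2 segments change.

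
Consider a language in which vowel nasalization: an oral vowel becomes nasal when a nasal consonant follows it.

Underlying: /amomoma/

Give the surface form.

/a/ before nasal /m/ → [ã]
/o/ before nasal /m/ → [õ]
/o/ before nasal /m/ → [õ]

[ãmõmõma]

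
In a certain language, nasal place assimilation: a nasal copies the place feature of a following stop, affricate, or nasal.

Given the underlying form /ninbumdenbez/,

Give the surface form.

[nimbundembez]

/n/ before /b/ (labial) → [m]
/m/ before /d/ (alveolar) → [n]
/n/ before /b/ (labial) → [m]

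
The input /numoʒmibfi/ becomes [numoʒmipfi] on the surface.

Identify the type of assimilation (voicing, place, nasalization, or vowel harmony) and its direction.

voicing assimilation, regressive

/b/→[p].
Each target copies a feature from the following segment, so the direction is regressive.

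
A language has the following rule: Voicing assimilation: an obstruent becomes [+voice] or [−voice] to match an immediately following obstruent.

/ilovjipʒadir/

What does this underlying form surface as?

[ilovjibʒadir]

/p/ before /ʒ/ (voiced) → [b]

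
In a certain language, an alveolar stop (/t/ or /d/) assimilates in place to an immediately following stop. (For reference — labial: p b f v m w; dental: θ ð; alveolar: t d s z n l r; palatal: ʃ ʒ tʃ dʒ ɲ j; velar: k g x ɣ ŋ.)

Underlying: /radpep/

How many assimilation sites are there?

1

/d/ before /p/ (labial) → [b]
1 segment changes.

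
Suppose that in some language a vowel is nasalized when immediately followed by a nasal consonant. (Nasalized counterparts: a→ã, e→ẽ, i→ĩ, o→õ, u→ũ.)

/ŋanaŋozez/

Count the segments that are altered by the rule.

/a/ before nasal /n/ → [ã]
/a/ before nasal /ŋ/ → [ã]
2 segments change.

2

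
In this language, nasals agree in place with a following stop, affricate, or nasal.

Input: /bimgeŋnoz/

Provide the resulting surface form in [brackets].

[biŋgennoz]

/m/ before /g/ (velar) → [ŋ]
/ŋ/ before /n/ (alveolar) → [n]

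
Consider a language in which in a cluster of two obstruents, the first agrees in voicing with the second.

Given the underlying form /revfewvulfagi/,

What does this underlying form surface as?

[reffewvulfagi]

/v/ before /f/ (voiceless) → [f]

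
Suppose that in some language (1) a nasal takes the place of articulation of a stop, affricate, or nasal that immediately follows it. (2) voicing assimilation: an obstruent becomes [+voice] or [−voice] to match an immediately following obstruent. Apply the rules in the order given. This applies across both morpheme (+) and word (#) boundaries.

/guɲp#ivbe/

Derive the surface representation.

Rule 1: /ɲ/ before /p/ (labial) → [m]
After rule 1: gump#ivbe
Rule 2: no segment meets the rule's conditions; no change.

[gump#ivbe]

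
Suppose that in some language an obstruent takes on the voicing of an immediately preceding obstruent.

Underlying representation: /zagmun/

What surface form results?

no segment meets the rule's conditions; no change.

[zagmun]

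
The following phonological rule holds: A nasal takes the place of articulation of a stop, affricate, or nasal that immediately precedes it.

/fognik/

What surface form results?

/n/ after /g/ (velar) → [ŋ]

[fogŋik]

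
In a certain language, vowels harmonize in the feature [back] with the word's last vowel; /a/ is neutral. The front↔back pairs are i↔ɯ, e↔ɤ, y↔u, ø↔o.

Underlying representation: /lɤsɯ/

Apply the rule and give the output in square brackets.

[lɤsɯ]

no segment meets the rule's conditions; no change.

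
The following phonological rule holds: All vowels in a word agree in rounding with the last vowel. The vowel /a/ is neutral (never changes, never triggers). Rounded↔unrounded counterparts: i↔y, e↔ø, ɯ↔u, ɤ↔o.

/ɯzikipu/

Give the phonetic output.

/ɯ/ harmonizes with /u/ ([+round]) → [u]
/i/ harmonizes with /u/ ([+round]) → [y]
/i/ harmonizes with /u/ ([+round]) → [y]

[uzykypu]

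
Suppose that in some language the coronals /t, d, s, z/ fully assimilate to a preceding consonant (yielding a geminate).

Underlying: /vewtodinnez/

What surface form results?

[vewwodinnez]

/t/ after /w/ → [w] (total assimilation)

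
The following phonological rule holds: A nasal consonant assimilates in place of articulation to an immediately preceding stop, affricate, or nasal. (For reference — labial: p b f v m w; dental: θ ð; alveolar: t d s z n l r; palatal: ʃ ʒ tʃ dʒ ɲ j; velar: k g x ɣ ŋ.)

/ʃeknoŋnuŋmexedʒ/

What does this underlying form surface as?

/n/ after /k/ (velar) → [ŋ]
/n/ after /ŋ/ (velar) → [ŋ]
/m/ after /ŋ/ (velar) → [ŋ]

[ʃekŋoŋŋuŋŋexedʒ]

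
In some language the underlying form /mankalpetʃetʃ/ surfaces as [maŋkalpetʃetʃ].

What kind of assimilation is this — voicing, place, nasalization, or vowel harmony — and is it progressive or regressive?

place assimilation, regressive

/n/→[ŋ].
Each target copies a feature from the following segment, so the direction is regressive.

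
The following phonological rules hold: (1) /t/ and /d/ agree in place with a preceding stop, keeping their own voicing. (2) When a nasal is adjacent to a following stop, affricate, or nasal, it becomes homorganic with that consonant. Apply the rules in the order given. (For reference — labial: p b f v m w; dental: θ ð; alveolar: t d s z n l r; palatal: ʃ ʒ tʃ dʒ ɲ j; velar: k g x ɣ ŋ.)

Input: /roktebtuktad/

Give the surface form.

Rule 1: /t/ after /k/ (velar) → [k]
Rule 1: /t/ after /b/ (labial) → [p]
Rule 1: /t/ after /k/ (velar) → [k]
After rule 1: rokkebpukkad
Rule 2: no segment meets the rule's conditions; no change.

[rokkebpukkad]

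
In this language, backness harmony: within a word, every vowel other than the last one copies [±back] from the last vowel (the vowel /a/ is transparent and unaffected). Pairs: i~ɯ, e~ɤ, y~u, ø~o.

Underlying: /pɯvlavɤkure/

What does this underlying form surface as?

/ɯ/ harmonizes with /e/ ([-back]) → [i]
/ɤ/ harmonizes with /e/ ([-back]) → [e]
/u/ harmonizes with /e/ ([-back]) → [y]

[pivlavekyre]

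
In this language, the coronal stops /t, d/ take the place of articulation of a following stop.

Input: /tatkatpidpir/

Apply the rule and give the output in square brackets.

[takkappibpir]

/t/ before /k/ (velar) → [k]
/t/ before /p/ (labial) → [p]
/d/ before /p/ (labial) → [b]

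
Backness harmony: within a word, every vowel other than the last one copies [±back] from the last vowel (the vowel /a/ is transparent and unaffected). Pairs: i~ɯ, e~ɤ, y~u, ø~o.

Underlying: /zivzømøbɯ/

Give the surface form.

[zɯvzomobɯ]

/i/ harmonizes with /ɯ/ ([+back]) → [ɯ]
/ø/ harmonizes with /ɯ/ ([+back]) → [o]
/ø/ harmonizes with /ɯ/ ([+back]) → [o]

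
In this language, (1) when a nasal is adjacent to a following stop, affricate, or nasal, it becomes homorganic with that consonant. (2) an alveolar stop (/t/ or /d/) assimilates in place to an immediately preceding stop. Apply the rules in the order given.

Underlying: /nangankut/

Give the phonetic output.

[naŋgaŋkut]

Rule 1: /n/ before /g/ (velar) → [ŋ]
Rule 1: /n/ before /k/ (velar) → [ŋ]
After rule 1: naŋgaŋkut
Rule 2: no segment meets the rule's conditions; no change.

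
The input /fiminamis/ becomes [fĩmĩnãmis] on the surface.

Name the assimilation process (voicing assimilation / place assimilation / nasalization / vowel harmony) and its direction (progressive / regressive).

nasalization, regressive

/i/→[ĩ] /i/→[ĩ] /a/→[ã].
Each target copies a feature from the following segment, so the direction is regressive.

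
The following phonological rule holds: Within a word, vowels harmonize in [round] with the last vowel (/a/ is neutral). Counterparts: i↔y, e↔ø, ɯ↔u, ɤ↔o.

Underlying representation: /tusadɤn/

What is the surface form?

[tɯsadɤn]

/u/ harmonizes with /ɤ/ ([-round]) → [ɯ]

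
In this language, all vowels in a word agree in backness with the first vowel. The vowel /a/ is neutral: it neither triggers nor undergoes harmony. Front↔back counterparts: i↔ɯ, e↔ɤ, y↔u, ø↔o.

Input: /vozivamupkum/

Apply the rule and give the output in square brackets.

/i/ harmonizes with /o/ ([+back]) → [ɯ]

[vozɯvamupkum]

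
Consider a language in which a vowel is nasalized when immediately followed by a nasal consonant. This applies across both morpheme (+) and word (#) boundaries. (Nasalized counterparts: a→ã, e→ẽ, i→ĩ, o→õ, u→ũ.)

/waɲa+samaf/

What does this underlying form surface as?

[wãɲa+sãmaf]

/a/ before nasal /ɲ/ → [ã]
/a/ before nasal /m/ → [ã]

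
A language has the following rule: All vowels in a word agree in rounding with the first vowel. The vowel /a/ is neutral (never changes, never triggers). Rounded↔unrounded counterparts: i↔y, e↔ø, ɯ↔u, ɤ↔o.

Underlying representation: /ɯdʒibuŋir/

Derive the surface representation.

[ɯdʒibɯŋir]

/u/ harmonizes with /ɯ/ ([-round]) → [ɯ]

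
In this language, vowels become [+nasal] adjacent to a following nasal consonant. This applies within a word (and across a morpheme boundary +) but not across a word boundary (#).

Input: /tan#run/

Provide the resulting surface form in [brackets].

[tãn#rũn]

/a/ before nasal /n/ → [ã]
/u/ before nasal /n/ → [ũ]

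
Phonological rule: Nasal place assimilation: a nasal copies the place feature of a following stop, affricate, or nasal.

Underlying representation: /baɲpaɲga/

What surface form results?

/ɲ/ before /p/ (labial) → [m]
/ɲ/ before /g/ (velar) → [ŋ]

[bampaŋga]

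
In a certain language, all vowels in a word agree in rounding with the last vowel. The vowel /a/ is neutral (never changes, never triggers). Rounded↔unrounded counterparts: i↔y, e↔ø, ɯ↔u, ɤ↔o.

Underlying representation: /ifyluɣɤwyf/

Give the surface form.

/i/ harmonizes with /y/ ([+round]) → [y]
/ɤ/ harmonizes with /y/ ([+round]) → [o]

[yfyluɣowyf]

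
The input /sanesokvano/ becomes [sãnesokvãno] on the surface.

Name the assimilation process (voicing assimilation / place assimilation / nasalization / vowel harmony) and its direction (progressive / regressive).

nasalization, regressive

/a/→[ã] /a/→[ã].
Each target copies a feature from the following segment, so the direction is regressive.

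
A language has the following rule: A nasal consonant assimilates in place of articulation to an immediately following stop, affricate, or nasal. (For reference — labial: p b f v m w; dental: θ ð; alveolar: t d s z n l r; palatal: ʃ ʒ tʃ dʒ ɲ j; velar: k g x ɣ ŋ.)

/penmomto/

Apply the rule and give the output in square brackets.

/n/ before /m/ (labial) → [m]
/m/ before /t/ (alveolar) → [n]

[pemmonto]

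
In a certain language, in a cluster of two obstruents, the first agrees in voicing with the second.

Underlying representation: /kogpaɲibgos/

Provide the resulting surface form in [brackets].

/g/ before /p/ (voiceless) → [k]

[kokpaɲibgos]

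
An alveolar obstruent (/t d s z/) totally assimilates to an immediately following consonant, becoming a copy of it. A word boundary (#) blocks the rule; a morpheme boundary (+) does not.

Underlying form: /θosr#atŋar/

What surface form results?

[θorr#aŋŋar]

/s/ before /r/ → [r] (total assimilation)
/t/ before /ŋ/ → [ŋ] (total assimilation)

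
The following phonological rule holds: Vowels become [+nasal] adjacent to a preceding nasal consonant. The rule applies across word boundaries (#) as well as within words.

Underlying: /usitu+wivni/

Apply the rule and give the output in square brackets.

[usitu+wivnĩ]

/i/ after nasal /n/ → [ĩ]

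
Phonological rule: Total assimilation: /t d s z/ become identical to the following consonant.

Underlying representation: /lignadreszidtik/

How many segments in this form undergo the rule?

3

/d/ before /r/ → [r] (total assimilation)
/s/ before /z/ → [z] (total assimilation)
/d/ before /t/ → [t] (total assimilation)
3 segments change.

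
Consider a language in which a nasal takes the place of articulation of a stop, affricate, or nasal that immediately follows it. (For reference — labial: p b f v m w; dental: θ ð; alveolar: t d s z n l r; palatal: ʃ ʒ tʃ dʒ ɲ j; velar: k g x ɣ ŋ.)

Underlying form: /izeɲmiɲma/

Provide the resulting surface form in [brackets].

/ɲ/ before /m/ (labial) → [m]
/ɲ/ before /m/ (labial) → [m]

[izemmimma]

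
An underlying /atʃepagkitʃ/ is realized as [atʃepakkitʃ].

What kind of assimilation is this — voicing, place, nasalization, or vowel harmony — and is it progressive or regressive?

/g/→[k].
Each target copies a feature from the following segment, so the direction is regressive.

voicing assimilation, regressive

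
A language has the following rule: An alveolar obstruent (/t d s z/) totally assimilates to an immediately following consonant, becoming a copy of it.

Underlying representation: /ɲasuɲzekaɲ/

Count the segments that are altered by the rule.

0

No segment meets the rule's conditions.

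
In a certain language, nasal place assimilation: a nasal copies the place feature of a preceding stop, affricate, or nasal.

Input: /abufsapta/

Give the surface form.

no segment meets the rule's conditions; no change.

[abufsapta]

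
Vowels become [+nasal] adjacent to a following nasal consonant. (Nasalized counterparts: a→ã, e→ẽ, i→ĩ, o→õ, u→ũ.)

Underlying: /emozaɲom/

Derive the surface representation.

/e/ before nasal /m/ → [ẽ]
/a/ before nasal /ɲ/ → [ã]
/o/ before nasal /m/ → [õ]

[ẽmozãɲõm]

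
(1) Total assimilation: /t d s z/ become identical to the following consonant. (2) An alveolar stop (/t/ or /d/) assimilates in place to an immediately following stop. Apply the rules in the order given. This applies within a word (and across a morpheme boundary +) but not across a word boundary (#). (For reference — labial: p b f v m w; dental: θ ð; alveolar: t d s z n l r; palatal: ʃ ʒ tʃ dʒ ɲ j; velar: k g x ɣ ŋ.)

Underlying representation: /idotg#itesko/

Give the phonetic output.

Rule 1: /t/ before /g/ → [g] (total assimilation)
Rule 1: /s/ before /k/ → [k] (total assimilation)
After rule 1: idogg#itekko
Rule 2: no segment meets the rule's conditions; no change.

[idogg#itekko]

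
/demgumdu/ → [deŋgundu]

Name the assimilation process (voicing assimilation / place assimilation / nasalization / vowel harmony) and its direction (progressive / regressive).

place assimilation, regressive

/m/→[ŋ] /m/→[n].
Each target copies a feature from the following segment, so the direction is regressive.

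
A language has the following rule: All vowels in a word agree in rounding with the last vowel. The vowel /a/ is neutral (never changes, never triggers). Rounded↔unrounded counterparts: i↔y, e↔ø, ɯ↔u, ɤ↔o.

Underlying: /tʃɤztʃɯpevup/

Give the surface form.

[tʃoztʃupøvup]

/ɤ/ harmonizes with /u/ ([+round]) → [o]
/ɯ/ harmonizes with /u/ ([+round]) → [u]
/e/ harmonizes with /u/ ([+round]) → [ø]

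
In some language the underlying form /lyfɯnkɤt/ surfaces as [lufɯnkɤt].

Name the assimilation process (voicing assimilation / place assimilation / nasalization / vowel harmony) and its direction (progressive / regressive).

/y/→[u].
Vowels agree with the last vowel, so the harmony is regressive.

vowel harmony, regressive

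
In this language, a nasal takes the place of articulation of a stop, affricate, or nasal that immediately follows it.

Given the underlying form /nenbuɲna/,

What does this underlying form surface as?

[nembunna]

/n/ before /b/ (labial) → [m]
/ɲ/ before /n/ (alveolar) → [n]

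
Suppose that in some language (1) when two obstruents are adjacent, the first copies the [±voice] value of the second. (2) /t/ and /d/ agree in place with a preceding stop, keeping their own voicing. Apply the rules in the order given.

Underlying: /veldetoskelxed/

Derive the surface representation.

Rule 1: no segment meets the rule's conditions; no change.
After rule 1: veldetoskelxed
Rule 2: no segment meets the rule's conditions; no change.

[veldetoskelxed]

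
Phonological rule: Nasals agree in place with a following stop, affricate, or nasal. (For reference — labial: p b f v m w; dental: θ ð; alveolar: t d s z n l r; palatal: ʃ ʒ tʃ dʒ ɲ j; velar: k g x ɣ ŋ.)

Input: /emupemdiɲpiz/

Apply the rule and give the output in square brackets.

/m/ before /d/ (alveolar) → [n]
/ɲ/ before /p/ (labial) → [m]

[emupendimpiz]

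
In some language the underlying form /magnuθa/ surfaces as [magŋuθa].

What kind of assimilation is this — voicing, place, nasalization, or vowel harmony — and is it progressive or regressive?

place assimilation, progressive

/n/→[ŋ].
Each target copies a feature from the preceding segment, so the direction is progressive.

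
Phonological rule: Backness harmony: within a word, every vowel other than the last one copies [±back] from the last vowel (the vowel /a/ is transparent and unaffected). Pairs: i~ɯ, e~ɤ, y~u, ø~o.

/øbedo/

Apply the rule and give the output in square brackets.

[obɤdo]

/ø/ harmonizes with /o/ ([+back]) → [o]
/e/ harmonizes with /o/ ([+back]) → [ɤ]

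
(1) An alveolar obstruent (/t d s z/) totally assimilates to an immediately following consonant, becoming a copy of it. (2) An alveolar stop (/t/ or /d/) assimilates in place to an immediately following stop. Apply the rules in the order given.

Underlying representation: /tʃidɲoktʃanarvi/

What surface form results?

Rule 1: /d/ before /ɲ/ → [ɲ] (total assimilation)
After rule 1: tʃiɲɲoktʃanarvi
Rule 2: no segment meets the rule's conditions; no change.

[tʃiɲɲoktʃanarvi]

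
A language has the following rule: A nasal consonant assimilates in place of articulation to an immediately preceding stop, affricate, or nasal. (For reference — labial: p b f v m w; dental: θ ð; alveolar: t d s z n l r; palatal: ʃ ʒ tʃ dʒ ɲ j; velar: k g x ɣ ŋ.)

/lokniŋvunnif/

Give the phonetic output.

/n/ after /k/ (velar) → [ŋ]

[lokŋiŋvunnif]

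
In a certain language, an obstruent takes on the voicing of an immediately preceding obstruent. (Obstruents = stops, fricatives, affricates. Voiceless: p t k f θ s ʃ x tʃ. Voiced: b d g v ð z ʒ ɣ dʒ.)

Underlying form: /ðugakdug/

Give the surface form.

/d/ after /k/ (voiceless) → [t]

[ðugaktug]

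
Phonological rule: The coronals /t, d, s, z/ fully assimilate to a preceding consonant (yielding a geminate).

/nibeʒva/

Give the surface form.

no segment meets the rule's conditions; no change.

[nibeʒva]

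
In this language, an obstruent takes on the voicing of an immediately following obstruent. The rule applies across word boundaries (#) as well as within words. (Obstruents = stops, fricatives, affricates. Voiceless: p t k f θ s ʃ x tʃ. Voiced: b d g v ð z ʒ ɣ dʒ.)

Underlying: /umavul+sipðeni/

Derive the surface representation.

/p/ before /ð/ (voiced) → [b]

[umavul+sibðeni]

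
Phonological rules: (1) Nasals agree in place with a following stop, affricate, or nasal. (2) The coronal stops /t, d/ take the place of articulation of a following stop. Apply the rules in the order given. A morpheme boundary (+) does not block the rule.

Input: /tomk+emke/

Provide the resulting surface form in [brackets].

[toŋk+eŋke]

Rule 1: /m/ before /k/ (velar) → [ŋ]
Rule 1: /m/ before /k/ (velar) → [ŋ]
After rule 1: toŋk+eŋke
Rule 2: no segment meets the rule's conditions; no change.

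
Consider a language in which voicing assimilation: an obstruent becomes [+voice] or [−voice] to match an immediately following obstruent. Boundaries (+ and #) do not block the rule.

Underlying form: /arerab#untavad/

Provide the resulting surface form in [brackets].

no segment meets the rule's conditions; no change.

[arerab#untavad]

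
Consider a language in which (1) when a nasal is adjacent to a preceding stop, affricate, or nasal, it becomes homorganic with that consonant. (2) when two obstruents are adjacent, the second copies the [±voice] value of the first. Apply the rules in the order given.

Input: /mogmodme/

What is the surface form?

Rule 1: /m/ after /g/ (velar) → [ŋ]
Rule 1: /m/ after /d/ (alveolar) → [n]
After rule 1: mogŋodne
Rule 2: no segment meets the rule's conditions; no change.

[mogŋodne]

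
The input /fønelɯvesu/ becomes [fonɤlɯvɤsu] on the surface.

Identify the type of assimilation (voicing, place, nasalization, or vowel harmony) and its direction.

vowel harmony, regressive

/ø/→[o] /e/→[ɤ] /e/→[ɤ].
Vowels agree with the last vowel, so the harmony is regressive.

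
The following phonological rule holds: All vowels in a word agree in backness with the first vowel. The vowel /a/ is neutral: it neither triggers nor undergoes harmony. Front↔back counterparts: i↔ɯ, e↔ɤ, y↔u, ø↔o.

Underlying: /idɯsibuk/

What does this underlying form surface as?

/ɯ/ harmonizes with /i/ ([-back]) → [i]
/u/ harmonizes with /i/ ([-back]) → [y]

[idisibyk]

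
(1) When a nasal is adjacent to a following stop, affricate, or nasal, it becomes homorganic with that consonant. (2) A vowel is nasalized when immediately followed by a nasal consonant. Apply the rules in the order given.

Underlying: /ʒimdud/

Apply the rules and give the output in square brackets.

[ʒĩndud]

Rule 1: /m/ before /d/ (alveolar) → [n]
After rule 1: ʒindud
Rule 2: /i/ before nasal /n/ → [ĩ]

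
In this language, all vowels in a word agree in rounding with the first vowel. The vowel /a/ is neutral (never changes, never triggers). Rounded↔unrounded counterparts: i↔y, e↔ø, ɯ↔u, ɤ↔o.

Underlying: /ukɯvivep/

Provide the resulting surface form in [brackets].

/ɯ/ harmonizes with /u/ ([+round]) → [u]
/i/ harmonizes with /u/ ([+round]) → [y]
/e/ harmonizes with /u/ ([+round]) → [ø]

[ukuvyvøp]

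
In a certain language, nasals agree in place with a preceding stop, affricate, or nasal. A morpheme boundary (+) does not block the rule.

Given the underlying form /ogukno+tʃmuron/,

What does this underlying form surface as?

[ogukŋo+tʃɲuron]

/n/ after /k/ (velar) → [ŋ]
/m/ after /tʃ/ (palatal) → [ɲ]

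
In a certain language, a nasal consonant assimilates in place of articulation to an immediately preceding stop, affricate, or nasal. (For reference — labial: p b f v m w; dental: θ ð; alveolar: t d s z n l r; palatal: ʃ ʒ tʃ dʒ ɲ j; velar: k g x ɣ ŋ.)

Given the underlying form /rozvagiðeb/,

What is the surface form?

no segment meets the rule's conditions; no change.

[rozvagiðeb]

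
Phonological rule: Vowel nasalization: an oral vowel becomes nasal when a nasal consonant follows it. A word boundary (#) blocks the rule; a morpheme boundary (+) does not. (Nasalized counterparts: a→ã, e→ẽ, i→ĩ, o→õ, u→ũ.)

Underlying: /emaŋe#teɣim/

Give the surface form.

[ẽmãŋe#teɣĩm]

/e/ before nasal /m/ → [ẽ]
/a/ before nasal /ŋ/ → [ã]
/i/ before nasal /m/ → [ĩ]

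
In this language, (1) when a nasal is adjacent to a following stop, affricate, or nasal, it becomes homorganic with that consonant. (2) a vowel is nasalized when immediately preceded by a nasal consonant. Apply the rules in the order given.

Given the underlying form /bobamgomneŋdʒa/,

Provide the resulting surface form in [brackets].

Rule 1: /m/ before /g/ (velar) → [ŋ]
Rule 1: /m/ before /n/ (alveolar) → [n]
Rule 1: /ŋ/ before /dʒ/ (palatal) → [ɲ]
After rule 1: bobaŋgonneɲdʒa
Rule 2: /e/ after nasal /n/ → [ẽ]

[bobaŋgonnẽɲdʒa]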